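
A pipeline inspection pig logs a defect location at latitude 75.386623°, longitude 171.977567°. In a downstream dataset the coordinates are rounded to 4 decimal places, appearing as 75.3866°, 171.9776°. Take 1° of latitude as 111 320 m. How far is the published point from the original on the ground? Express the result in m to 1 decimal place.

2.7 m

The latitude changed by +0.000023° and the longitude by -0.000033°.
North–south shift: 0.000023 × 111320 = 2.56036 m.
E–W at 75.3866°: -0.000033° × 111320 × cos 75.3866° = -0.000033 × 111320 × 0.2523 ≈ -0.926823 m.
Hypotenuse of the two orthogonal shifts: √(2.56036² + 0.926823²) = 2.72295 m.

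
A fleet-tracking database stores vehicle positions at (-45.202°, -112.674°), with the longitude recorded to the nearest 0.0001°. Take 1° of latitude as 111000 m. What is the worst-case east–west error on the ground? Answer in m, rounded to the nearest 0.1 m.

3.9 m

Rounding to 4 decimal places leaves the longitude within ±5e-05° of the true value.
At latitude 45.202° a degree of longitude spans 111000 m × cos 45.202° = 111000 × 0.7046 ≈ 78211.6 m.
East–west error: 5e-05° × 78211.6 m/° ≈ 3.91058 m.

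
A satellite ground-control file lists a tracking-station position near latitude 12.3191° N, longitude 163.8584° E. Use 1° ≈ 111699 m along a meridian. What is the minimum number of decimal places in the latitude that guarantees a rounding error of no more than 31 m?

One degree of latitude covers 111699 m.
Rounding to N decimal places gives at most 0.5 × 10⁻ᴺ degrees of error, i.e. 0.5 × 10⁻ᴺ × 111699 m.
Setting 55849.5 × 10⁻ᴺ ≤ 31 gives 10ᴺ ≥ 1802, i.e. N ≥ 3.26.
At 3 places the error can reach 55.8 m, but 4 places keeps it to 5.58 m.

4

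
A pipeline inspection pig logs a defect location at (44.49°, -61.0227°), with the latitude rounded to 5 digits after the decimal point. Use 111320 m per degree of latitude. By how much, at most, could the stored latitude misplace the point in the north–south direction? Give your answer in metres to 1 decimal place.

Rounding to 5 decimal places leaves the latitude within ±5e-06° of the true value.
So the N–S error is at most 5e-06 × 111320 = 0.5566 m.

0.6 metres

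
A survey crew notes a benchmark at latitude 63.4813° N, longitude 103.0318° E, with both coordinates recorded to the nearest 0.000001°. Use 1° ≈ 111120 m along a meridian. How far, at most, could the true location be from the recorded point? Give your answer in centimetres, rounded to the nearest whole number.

Rounding to 6 decimal places leaves each coordinate within ±5e-07° of the true value.
Latitude error → 5e-07 × 111120 = 0.05556 m along the meridian.
Longitude error → 5e-07 × 111120 × cos 63.4813° = 5e-07 × 111120 × 0.4465 ≈ 0.024807 m.
The two errors are perpendicular, so the maximum displacement is √(0.05556² + 0.024807²) ≈ 0.0608465 m.
That is 0.0608465 m = 6.0847 cm.

6 centimetres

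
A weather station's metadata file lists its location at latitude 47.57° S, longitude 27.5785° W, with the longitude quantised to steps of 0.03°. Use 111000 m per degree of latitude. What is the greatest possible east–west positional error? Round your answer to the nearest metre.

1123 metres

With a 0.03° grid the true value lies within half a step, ±0.03°/2 = ±0.015°, of the stored one.
At latitude 47.57° a degree of longitude spans 111000 m × cos 47.57° = 111000 × 0.6747 ≈ 74890.5 m.
Maximum E–W displacement: 0.015 × 74890.5 = 1123.36 m.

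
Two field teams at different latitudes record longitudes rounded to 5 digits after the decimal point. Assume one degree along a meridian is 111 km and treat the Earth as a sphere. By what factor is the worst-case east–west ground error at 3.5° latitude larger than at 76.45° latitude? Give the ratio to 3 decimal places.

Rounding to 5 decimal places leaves the longitude within ±5e-06° of the true value.
At 3.5°: 5e-06° × 111000 × cos 3.5° = 5e-06 × 111000 × 0.9981 ≈ 0.55396 m.
Error at 76.45° = 5e-06° × 111000 × cos 76.45° ≈ 0.555 × 0.2343 = 0.13003 m.
Ratio: 0.55396 / 0.13003 = cos 3.5° / cos 76.45° ≈ 4.2602.

4.260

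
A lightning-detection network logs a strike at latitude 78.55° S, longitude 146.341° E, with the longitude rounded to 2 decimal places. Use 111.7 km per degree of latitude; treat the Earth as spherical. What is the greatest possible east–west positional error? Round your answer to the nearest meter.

111 meters

Rounding to 2 decimal places leaves the longitude within ±0.005° of the true value.
At latitude 78.55° a degree of longitude spans 111700 m × cos 78.55° = 111700 × 0.1985 ≈ 22173.9 m.
So at most 0.005° × 22173.9 ≈ 110.869 m east–west.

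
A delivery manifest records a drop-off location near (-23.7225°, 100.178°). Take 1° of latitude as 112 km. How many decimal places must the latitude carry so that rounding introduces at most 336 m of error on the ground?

3

One degree of latitude covers 112000 m.
N decimal places → at most half a unit in the last place, 0.5 × 10⁻ᴺ° = 112000/2 × 10⁻ᴺ m.
Setting 56000 × 10⁻ᴺ ≤ 336 gives 10ᴺ ≥ 166.7, i.e. N ≥ 2.22.
So 3 decimal places suffice (56 m); 2 would allow up to 560 m.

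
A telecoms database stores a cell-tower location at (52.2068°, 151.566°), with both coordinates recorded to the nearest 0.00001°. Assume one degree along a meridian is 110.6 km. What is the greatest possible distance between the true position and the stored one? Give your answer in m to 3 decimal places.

0.649 m

Rounding to 5 decimal places leaves each coordinate within ±5e-06° of the true value.
North–south component: 5e-06° × 110600 = 0.553 m.
East–west component at 52.2068°: 5e-06° × 110600 × cos 52.2068° ≈ 5e-06 × 67777.1 ≈ 0.338886 m.
Worst case both components are at the extreme and orthogonal: √(0.553² + 0.338886²) ≈ 0.648577 m.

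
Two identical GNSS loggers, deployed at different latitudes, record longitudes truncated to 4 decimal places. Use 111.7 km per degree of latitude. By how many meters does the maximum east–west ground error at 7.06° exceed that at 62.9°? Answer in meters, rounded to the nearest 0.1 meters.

Truncating at 4 decimal places can drop up to a full unit in the last place, so the longitude may be off by as much as 0.0001°.
At 7.06°: 0.0001° × 111700 × cos 7.06° = 0.0001 × 111700 × 0.9924 ≈ 11.085 m.
At 62.9°: 0.0001° × 111700 × cos 62.9° = 0.0001 × 111700 × 0.4555 ≈ 5.0884 m.
So the lower-latitude error exceeds the higher by 11.085 − 5.0884 = 5.9969 m.

6.0 meters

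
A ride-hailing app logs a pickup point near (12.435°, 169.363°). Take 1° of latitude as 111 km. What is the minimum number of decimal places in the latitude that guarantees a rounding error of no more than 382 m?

3 decimal places

One degree of latitude covers 111000 m.
Rounding to N decimal places gives at most 0.5 × 10⁻ᴺ degrees of error, i.e. 0.5 × 10⁻ᴺ × 111000 m.
Need 0.5 × 111000 × 10⁻ᴺ ≤ 382 → 10⁻ᴺ ≤ 6.883e-03, so N ≥ 2.16.
So 3 decimal places suffice (55.5 m); 2 would allow up to 555 m.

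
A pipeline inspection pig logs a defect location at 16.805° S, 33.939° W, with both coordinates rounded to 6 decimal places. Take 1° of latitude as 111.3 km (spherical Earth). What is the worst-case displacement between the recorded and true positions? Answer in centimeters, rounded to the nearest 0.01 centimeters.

Rounding to 6 decimal places leaves each coordinate within ±5e-07° of the true value.
Latitude error → 5e-07 × 111300 = 0.05565 m along the meridian.
Longitude error → 5e-07 × 111300 × cos 16.805° = 5e-07 × 111300 × 0.9573 ≈ 0.0532734 m.
The two errors are perpendicular, so the maximum displacement is √(0.05565² + 0.0532734²) ≈ 0.0770388 m.
That is 0.0770388 m = 7.7039 cm.

7.70 centimeters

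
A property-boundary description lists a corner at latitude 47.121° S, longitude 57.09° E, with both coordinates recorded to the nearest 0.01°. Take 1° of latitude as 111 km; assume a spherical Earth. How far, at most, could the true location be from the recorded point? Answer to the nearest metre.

Rounding to 2 decimal places leaves each coordinate within ±0.005° of the true value.
N–S: 0.005° × 111000 m/° = 555 m.
Longitude error → 0.005 × 111000 × cos 47.121° = 0.005 × 111000 × 0.6805 ≈ 377.651 m.
Combining orthogonally: (555² + 377.651²)^½ ≈ 671.301 m.

671 metres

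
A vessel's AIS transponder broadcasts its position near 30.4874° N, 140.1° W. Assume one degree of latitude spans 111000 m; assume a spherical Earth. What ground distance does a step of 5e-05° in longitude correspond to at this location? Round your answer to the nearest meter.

At 30.4874° a degree of longitude is 111000 × cos 30.4874° ≈ 95653.2 m, so 5e-05° corresponds to 4.78266 m.

5 meters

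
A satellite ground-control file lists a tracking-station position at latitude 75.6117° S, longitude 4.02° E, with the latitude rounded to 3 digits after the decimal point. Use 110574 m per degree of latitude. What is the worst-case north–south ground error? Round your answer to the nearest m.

55 m

Rounding to 3 decimal places leaves the latitude within ±0.0005° of the true value.
Along the meridian that is 0.0005° × 110574 m/° = 55.287 m.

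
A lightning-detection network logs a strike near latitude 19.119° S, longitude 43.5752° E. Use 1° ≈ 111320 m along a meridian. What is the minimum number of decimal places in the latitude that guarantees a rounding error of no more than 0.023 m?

One degree of latitude covers 111320 m.
N decimal places → at most half a unit in the last place, 0.5 × 10⁻ᴺ° = 111320/2 × 10⁻ᴺ m.
Need 0.5 × 111320 × 10⁻ᴺ ≤ 0.023 → 10⁻ᴺ ≤ 4.132e-07, so N ≥ 6.38.
N = 6 would give 0.0557 m (too coarse); N = 7 gives 0.00557 m ≤ 0.023 m.

7 decimal places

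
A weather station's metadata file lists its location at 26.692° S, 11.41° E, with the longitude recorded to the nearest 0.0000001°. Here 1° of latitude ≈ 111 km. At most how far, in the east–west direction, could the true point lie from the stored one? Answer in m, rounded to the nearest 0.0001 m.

0.0050 m

Rounding to 7 decimal places leaves the longitude within ±5e-08° of the true value.
One degree of longitude at 26.692° is 111000 × cos 26.692° ≈ 111000 × 0.8934 = 99171.2 m.
So at most 5e-08° × 99171.2 ≈ 0.00495856 m east–west.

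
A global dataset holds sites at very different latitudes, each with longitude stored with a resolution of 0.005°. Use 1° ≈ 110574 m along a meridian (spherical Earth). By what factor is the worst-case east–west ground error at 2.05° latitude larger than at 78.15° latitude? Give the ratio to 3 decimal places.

4.867

With a 0.005° grid the true value lies within half a step, ±0.005°/2 = ±0.0025°, of the stored one.
Error at 2.05° = 0.0025° × 110574 × cos 2.05° ≈ 276.44 × 0.9994 = 276.26 m.
Error at 78.15° = 0.0025° × 110574 × cos 78.15° ≈ 276.44 × 0.2054 = 56.766 m.
The ratio reduces to cos 2.05° / cos 78.15° = 0.9994/0.2054 ≈ 4.8666.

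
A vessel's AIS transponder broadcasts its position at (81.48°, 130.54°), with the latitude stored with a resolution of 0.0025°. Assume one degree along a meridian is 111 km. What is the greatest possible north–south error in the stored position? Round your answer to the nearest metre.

139 metres

With a 0.0025° grid the true value lies within half a step, ±0.0025°/2 = ±0.00125°, of the stored one.
North–south distance: 0.00125° × 111000 m/° = 138.75 m.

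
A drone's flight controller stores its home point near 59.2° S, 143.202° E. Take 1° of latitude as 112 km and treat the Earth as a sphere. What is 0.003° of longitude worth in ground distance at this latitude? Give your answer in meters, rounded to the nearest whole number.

172 meters

0.003° of longitude at 59.2° is 0.003 × 112000 × cos 59.2° ≈ 0.003 × 57348.8 = 172.046 m.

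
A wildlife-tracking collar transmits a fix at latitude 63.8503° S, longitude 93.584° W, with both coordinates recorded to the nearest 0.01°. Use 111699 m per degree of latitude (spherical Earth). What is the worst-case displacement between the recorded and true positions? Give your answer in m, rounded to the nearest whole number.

Rounding to 2 decimal places leaves each coordinate within ±0.005° of the true value.
North–south component: 0.005° × 111699 = 558.495 m.
Longitude error → 0.005 × 111699 × cos 63.8503° = 0.005 × 111699 × 0.4407 ≈ 246.139 m.
Worst case both components are at the extreme and orthogonal: √(558.495² + 246.139²) ≈ 610.329 m.

610 m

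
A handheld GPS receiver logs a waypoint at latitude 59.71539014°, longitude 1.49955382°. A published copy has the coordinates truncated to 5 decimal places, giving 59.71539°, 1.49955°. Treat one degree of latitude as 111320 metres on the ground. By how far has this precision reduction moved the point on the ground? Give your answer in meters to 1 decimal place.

Δlat = 59.71539014 − 59.71539 = +0.00000014°; Δlon = 1.49955382 − 1.49955 = +0.00000382°.
North–south shift: 0.00000014 × 111320 = 0.0155848 m.
E–W at 59.7154°: 0.00000382° × 111320 × cos 59.7154° = 0.00000382 × 111320 × 0.5043 ≈ 0.214448 m.
Distance: √(0.0155848² + 0.214448²) ≈ 0.215013 m.

0.2 meters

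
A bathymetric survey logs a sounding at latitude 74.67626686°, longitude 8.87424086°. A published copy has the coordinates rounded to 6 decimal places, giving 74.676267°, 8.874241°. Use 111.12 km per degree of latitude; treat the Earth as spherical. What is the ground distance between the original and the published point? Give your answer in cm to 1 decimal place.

1.6 cm

Δlat = 74.67626686 − 74.676267 = -0.00000014°; Δlon = 8.87424086 − 8.874241 = -0.00000014°.
North–south shift: -0.00000014 × 111120 = -0.0155568 m.
East–west at this latitude: -0.00000014° × 111120 × cos 74.6763° ≈ -0.00000014 × 29366 = -0.00411124 m.
Hypotenuse of the two orthogonal shifts: √(0.0155568² + 0.00411124²) = 0.0160909 m.
That is 0.0160909 m = 1.6091 cm.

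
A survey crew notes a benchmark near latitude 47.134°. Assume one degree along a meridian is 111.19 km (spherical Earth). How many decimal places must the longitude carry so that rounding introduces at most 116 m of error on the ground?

3 decimal places

At 47.134° one degree of longitude covers 111190 × cos 47.134° ≈ 111190 × 0.6803 ≈ 75641 m.
N decimal places → at most half a unit in the last place, 0.5 × 10⁻ᴺ° = 75641/2 × 10⁻ᴺ m.
Need 0.5 × 75641 × 10⁻ᴺ ≤ 116 → 10⁻ᴺ ≤ 3.067e-03, so N ≥ 2.51.
So 3 decimal places suffice (37.8 m); 2 would allow up to 378 m.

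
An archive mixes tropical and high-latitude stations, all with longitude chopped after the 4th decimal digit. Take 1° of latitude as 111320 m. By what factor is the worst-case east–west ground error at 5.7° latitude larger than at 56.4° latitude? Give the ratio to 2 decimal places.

Truncating at 4 decimal places can drop up to a full unit in the last place, so the longitude may be off by as much as 0.0001°.
At 5.7°: 0.0001° × 111320 × cos 5.7° = 0.0001 × 111320 × 0.9951 ≈ 11.077 m.
Error at 56.4° = 0.0001° × 111320 × cos 56.4° ≈ 11.132 × 0.5534 = 6.1604 m.
Ratio: 11.077 / 6.1604 = cos 5.7° / cos 56.4° ≈ 1.7981.

1.80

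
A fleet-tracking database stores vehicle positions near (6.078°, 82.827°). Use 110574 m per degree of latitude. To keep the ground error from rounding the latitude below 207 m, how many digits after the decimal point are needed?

One degree of latitude covers 110574 m.
With N decimal places the half-ulp bound is 0.5·10⁻ᴺ°, or 0.5·10⁻ᴺ × 110574 m on the ground.
Need 0.5 × 110574 × 10⁻ᴺ ≤ 207 → 10⁻ᴺ ≤ 3.744e-03, so N ≥ 2.43.
So 3 decimal places suffice (55.3 m); 2 would allow up to 553 m.

3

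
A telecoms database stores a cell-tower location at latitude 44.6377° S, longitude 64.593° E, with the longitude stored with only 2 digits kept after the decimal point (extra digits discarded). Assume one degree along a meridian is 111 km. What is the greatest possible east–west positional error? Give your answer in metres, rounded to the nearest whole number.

Truncating at 2 decimal places can drop up to a full unit in the last place, so the longitude may be off by as much as 0.01°.
One degree of longitude at 44.6377° is 111000 × cos 44.6377° ≈ 111000 × 0.7116 = 78983.6 m.
East–west error: 0.01° × 78983.6 m/° ≈ 789.836 m.

790 metres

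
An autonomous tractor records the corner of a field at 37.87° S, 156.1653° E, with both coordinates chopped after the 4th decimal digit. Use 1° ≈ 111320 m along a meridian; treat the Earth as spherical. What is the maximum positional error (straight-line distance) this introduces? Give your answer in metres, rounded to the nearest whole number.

14 metres

Truncating at 4 decimal places can drop up to a full unit in the last place, so each coordinate may be off by as much as 0.0001°.
N–S: 0.0001° × 111320 m/° = 11.132 m.
Longitude error → 0.0001 × 111320 × cos 37.87° = 0.0001 × 111320 × 0.7894 ≈ 8.78766 m.
Combining orthogonally: (11.132² + 8.78766²)^½ ≈ 14.1825 m.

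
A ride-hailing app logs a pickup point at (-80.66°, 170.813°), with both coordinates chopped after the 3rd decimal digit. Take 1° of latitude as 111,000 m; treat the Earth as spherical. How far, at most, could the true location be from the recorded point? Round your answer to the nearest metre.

Truncating at 3 decimal places can drop up to a full unit in the last place, so each coordinate may be off by as much as 0.001°.
North–south component: 0.001° × 111000 = 111 m.
E–W at 80.66°: 0.001° × 111000 × cos 80.66° = 0.001 × 111000 × 0.1623 ≈ 18.0145 m.
Combining orthogonally: (111² + 18.0145²)^½ ≈ 112.452 m.

112 metres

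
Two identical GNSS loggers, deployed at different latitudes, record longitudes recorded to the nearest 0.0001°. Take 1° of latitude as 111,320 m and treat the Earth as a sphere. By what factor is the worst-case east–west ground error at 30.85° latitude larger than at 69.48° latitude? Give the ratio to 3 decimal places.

Rounding to 4 decimal places leaves the longitude within ±5e-05° of the true value.
At 30.85°: 5e-05° × 111320 × cos 30.85° = 5e-05 × 111320 × 0.8585 ≈ 4.7785 m.
Error at 69.48° = 5e-05° × 111320 × cos 69.48° ≈ 5.566 × 0.3505 = 1.9511 m.
The ratio reduces to cos 30.85° / cos 69.48° = 0.8585/0.3505 ≈ 2.4492.

2.449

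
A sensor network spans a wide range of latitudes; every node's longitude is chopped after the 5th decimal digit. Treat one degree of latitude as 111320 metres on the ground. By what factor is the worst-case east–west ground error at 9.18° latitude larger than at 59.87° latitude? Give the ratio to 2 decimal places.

1.97

Truncating at 5 decimal places can drop up to a full unit in the last place, so the longitude may be off by as much as 1e-05°.
Error at 9.18° = 1e-05° × 111320 × cos 9.18° ≈ 1.1132 × 0.9872 = 1.0989 m.
At 59.87°: 1e-05° × 111320 × cos 59.87° = 1e-05 × 111320 × 0.5020 ≈ 0.55879 m.
The ratio reduces to cos 9.18° / cos 59.87° = 0.9872/0.5020 ≈ 1.9667.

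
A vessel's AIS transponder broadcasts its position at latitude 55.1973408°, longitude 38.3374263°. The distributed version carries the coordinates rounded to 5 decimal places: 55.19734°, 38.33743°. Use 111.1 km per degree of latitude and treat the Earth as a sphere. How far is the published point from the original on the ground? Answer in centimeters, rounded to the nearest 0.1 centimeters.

25.1 centimeters

Δlat = 55.1973408 − 55.19734 = +0.0000008°; Δlon = 38.3374263 − 38.33743 = -0.0000037°.
North–south shift: 0.0000008 × 111100 = 0.08888 m.
East–west at this latitude: -0.0000037° × 111100 × cos 55.1973° ≈ -0.0000037 × 63410.5 = -0.234619 m.
Distance: √(0.08888² + 0.234619²) ≈ 0.25089 m.
That is 0.25089 m = 25.089 cm.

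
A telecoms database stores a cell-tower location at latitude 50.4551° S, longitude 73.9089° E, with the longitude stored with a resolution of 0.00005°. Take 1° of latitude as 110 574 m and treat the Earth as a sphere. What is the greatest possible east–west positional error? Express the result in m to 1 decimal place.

With a 0.00005° grid the true value lies within half a step, ±0.00005°/2 = ±2.5e-05°, of the stored one.
At latitude 50.4551° a degree of longitude spans 110574 m × cos 50.4551° = 110574 × 0.6367 ≈ 70400.6 m.
Maximum E–W displacement: 2.5e-05 × 70400.6 = 1.76001 m.

1.8 m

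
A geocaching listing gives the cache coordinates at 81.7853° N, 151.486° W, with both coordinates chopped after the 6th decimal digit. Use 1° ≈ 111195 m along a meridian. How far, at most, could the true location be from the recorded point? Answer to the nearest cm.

11 cm

Truncating at 6 decimal places can drop up to a full unit in the last place, so each coordinate may be off by as much as 1e-06°.
N–S: 1e-06° × 111195 m/° = 0.111195 m.
East–west component at 81.7853°: 1e-06° × 111195 × cos 81.7853° ≈ 1e-06 × 15887.9 ≈ 0.0158879 m.
Combining orthogonally: (0.111195² + 0.0158879²)^½ ≈ 0.112324 m.
That is 0.112324 m = 11.232 cm.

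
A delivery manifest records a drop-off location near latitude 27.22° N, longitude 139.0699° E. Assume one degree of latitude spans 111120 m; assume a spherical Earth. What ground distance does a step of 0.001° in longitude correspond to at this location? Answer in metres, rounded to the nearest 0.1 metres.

At 27.22° a degree of longitude is 111120 × cos 27.22° ≈ 98814.2 m, so 0.001° corresponds to 98.8142 m.

98.8 metres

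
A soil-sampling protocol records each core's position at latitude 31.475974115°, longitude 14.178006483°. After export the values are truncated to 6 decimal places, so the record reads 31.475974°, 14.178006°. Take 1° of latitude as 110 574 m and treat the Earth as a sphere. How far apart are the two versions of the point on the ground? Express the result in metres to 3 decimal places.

0.047 metres

Δlat = 31.475974115 − 31.475974 = +0.000000115°; Δlon = 14.178006483 − 14.178006 = +0.000000483°.
North–south shift: 0.000000115 × 110574 = 0.012716 m.
East–west at this latitude: 0.000000483° × 110574 × cos 31.476° ≈ 0.000000483 × 94304.1 = 0.0455489 m.
Distance: √(0.012716² + 0.0455489²) ≈ 0.0472905 m.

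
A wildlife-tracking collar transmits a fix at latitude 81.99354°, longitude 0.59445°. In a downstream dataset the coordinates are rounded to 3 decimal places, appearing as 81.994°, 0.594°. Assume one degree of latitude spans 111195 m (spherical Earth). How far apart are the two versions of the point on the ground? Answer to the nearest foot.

169 feet

Δlat = 81.99354 − 81.994 = -0.00046°; Δlon = 0.59445 − 0.594 = +0.00045°.
North–south shift: -0.00046 × 111195 = -51.1497 m.
East–west at this latitude: 0.00045° × 111195 × cos 81.994° ≈ 0.00045 × 15486.9 = 6.9691 m.
Distance: √(51.1497² + 6.9691²) ≈ 51.6223 m.
Converting: 51.6223 m × 3.2808 ft/m ≈ 169.36 ft.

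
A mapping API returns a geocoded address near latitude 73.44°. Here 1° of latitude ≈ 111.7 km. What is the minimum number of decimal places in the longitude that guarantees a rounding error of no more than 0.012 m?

7

At 73.44° one degree of longitude covers 111700 × cos 73.44° ≈ 111700 × 0.2850 ≈ 31836.7 m.
N decimal places → at most half a unit in the last place, 0.5 × 10⁻ᴺ° = 31836.7/2 × 10⁻ᴺ m.
Need 0.5 × 31836.7 × 10⁻ᴺ ≤ 0.012 → 10⁻ᴺ ≤ 7.538e-07, so N ≥ 6.12.
So 7 decimal places suffice (0.00159 m); 6 would allow up to 0.0159 m.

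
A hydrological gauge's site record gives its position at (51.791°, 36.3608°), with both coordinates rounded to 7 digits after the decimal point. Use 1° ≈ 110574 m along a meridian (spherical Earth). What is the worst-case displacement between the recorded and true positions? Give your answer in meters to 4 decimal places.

0.0065 meters

Rounding to 7 decimal places leaves each coordinate within ±5e-08° of the true value.
North–south component: 5e-08° × 110574 = 0.0055287 m.
Longitude error → 5e-08 × 110574 × cos 51.791° = 5e-08 × 110574 × 0.6185 ≈ 0.00341968 m.
Combining orthogonally: (0.0055287² + 0.00341968²)^½ ≈ 0.00650082 m.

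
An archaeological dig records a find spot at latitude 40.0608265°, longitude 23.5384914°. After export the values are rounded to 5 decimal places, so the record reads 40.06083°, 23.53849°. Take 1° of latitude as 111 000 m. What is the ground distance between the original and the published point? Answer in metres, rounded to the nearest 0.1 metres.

The latitude changed by -0.0000035° and the longitude by +0.0000014°.
N–S: -0.0000035° × 111000 m/° = -0.3885 m.
East–west at this latitude: 0.0000014° × 111000 × cos 40.0608° ≈ 0.0000014 × 84955.1 = 0.118937 m.
Hypotenuse of the two orthogonal shifts: √(0.3885² + 0.118937²) = 0.406298 m.

0.4 metres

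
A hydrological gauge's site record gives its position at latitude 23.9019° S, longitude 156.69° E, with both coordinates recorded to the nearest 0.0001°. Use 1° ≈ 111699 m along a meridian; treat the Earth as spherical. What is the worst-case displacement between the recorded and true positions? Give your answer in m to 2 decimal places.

7.57 m

Rounding to 4 decimal places leaves each coordinate within ±5e-05° of the true value.
Latitude error → 5e-05 × 111699 = 5.58495 m along the meridian.
East–west component at 23.9019°: 5e-05° × 111699 × cos 23.9019° ≈ 5e-05 × 102120 ≈ 5.10599 m.
The two errors are perpendicular, so the maximum displacement is √(5.58495² + 5.10599²) ≈ 7.56722 m.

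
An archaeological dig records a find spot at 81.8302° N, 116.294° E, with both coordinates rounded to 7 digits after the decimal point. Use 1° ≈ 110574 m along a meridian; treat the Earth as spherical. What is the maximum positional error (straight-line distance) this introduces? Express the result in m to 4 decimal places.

Rounding to 7 decimal places leaves each coordinate within ±5e-08° of the true value.
Latitude error → 5e-08 × 110574 = 0.0055287 m along the meridian.
East–west component at 81.8302°: 5e-08° × 110574 × cos 81.8302° ≈ 5e-08 × 15713.4 ≈ 0.000785668 m.
Combining orthogonally: (0.0055287² + 0.000785668²)^½ ≈ 0.00558425 m.

0.0056 m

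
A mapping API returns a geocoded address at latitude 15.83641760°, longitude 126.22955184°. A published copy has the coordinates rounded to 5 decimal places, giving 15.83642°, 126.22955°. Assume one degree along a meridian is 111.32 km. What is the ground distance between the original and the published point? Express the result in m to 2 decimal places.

0.33 m

The latitude changed by -0.00000240° and the longitude by +0.00000184°.
N–S: -0.00000240° × 111320 m/° = -0.267168 m.
East–west at this latitude: 0.00000184° × 111320 × cos 15.8364° ≈ 0.00000184 × 107095 = 0.197054 m.
Combined displacement = (0.267168² + 0.197054²)^½ ≈ 0.331978 m.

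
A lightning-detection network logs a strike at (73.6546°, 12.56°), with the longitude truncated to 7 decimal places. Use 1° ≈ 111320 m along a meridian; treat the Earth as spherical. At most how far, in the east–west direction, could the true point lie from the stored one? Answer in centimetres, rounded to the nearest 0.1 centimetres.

Truncating at 7 decimal places can drop up to a full unit in the last place, so the longitude may be off by as much as 1e-07°.
Parallels shrink by cos φ, so at 73.6546° a degree of longitude is 111320 × 0.2814 ≈ 31328.5 m.
So at most 1e-07° × 31328.5 ≈ 0.00313285 m east–west.
That is 0.00313285 m = 0.31328 cm.

0.3 centimetres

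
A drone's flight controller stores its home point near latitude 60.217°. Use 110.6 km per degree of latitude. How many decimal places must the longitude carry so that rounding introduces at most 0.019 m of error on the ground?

At 60.217° one degree of longitude covers 110600 × cos 60.217° ≈ 110600 × 0.4967 ≈ 54936.8 m.
N decimal places → at most half a unit in the last place, 0.5 × 10⁻ᴺ° = 54936.8/2 × 10⁻ᴺ m.
Need 0.5 × 54936.8 × 10⁻ᴺ ≤ 0.019 → 10⁻ᴺ ≤ 6.917e-07, so N ≥ 6.16.
So 7 decimal places suffice (0.00275 m); 6 would allow up to 0.0275 m.

7 decimal places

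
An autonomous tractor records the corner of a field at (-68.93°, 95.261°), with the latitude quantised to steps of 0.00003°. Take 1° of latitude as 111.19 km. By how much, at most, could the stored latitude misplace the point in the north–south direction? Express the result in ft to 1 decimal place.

5.5 ft

With a 0.00003° grid the true value lies within half a step, ±0.00003°/2 = ±1.5e-05°, of the stored one.
So the N–S error is at most 1.5e-05 × 111190 = 1.66785 m.
In feet: 1.66785 m ÷ 0.3048 ≈ 5.4719 ft.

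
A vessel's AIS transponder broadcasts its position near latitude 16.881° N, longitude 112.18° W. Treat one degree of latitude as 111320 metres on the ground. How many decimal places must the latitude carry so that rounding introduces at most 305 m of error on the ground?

3 decimal places

One degree of latitude covers 111320 m.
Rounding to N decimal places gives at most 0.5 × 10⁻ᴺ degrees of error, i.e. 0.5 × 10⁻ᴺ × 111320 m.
Setting 55660 × 10⁻ᴺ ≤ 305 gives 10ᴺ ≥ 182.5, i.e. N ≥ 2.26.
So 3 decimal places suffice (55.7 m); 2 would allow up to 557 m.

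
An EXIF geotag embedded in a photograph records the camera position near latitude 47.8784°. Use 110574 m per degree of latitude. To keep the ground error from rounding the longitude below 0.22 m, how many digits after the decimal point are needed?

At 47.8784° one degree of longitude covers 110574 × cos 47.8784° ≈ 110574 × 0.6707 ≈ 74162.7 m.
Rounding to N decimal places gives at most 0.5 × 10⁻ᴺ degrees of error, i.e. 0.5 × 10⁻ᴺ × 74162.7 m.
Need 0.5 × 74162.7 × 10⁻ᴺ ≤ 0.22 → 10⁻ᴺ ≤ 5.933e-06, so N ≥ 5.23.
At 5 places the error can reach 0.371 m, but 6 places keeps it to 0.0371 m.

6 decimal places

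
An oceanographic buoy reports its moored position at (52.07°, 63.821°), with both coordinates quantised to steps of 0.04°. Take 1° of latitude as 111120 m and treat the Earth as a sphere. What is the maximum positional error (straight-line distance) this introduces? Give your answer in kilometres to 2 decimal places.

2.61 kilometres

With a 0.04° grid the true value lies within half a step, ±0.04°/2 = ±0.02°, of the stored one.
North–south component: 0.02° × 111120 = 2222.4 m.
E–W at 52.07°: 0.02° × 111120 × cos 52.07° = 0.02 × 111120 × 0.6147 ≈ 1366.11 m.
The two errors are perpendicular, so the maximum displacement is √(2222.4² + 1366.11²) ≈ 2608.7 m.
That is 2608.7 m = 2.6087 km.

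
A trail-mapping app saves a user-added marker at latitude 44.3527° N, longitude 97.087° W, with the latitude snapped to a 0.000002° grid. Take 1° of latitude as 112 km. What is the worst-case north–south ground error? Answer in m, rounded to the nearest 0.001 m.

With a 0.000002° grid the true value lies within half a step, ±0.000002°/2 = ±1e-06°, of the stored one.
North–south distance: 1e-06° × 112000 m/° = 0.112 m.

0.112 m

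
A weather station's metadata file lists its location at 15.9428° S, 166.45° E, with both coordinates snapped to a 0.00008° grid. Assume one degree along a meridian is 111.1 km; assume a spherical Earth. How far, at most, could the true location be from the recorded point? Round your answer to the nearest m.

With a 0.00008° grid the true value lies within half a step, ±0.00008°/2 = ±4e-05°, of the stored one.
Latitude error → 4e-05 × 111100 = 4.444 m along the meridian.
Longitude error → 4e-05 × 111100 × cos 15.9428° = 4e-05 × 111100 × 0.9615 ≈ 4.27307 m.
Worst case both components are at the extreme and orthogonal: √(4.444² + 4.27307²) ≈ 6.16508 m.

6 m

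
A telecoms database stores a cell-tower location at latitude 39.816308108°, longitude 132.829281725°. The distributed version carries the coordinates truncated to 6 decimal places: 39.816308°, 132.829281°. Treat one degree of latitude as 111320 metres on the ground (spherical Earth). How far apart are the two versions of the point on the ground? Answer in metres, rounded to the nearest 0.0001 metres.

0.0631 metres

The latitude changed by +0.000000108° and the longitude by +0.000000725°.
N–S: 0.000000108° × 111320 m/° = 0.0120226 m.
East–west at this latitude: 0.000000725° × 111320 × cos 39.8163° ≈ 0.000000725 × 85505 = 0.0619911 m.
Combined displacement = (0.0120226² + 0.0619911²)^½ ≈ 0.0631462 m.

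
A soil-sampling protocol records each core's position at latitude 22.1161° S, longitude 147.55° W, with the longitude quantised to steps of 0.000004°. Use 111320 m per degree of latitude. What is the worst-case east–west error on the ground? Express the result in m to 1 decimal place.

With a 0.000004° grid the true value lies within half a step, ±0.000004°/2 = ±2e-06°, of the stored one.
One degree of longitude at 22.1161° is 111320 × cos 22.1161° ≈ 111320 × 0.9264 = 103129 m.
So at most 2e-06° × 103129 ≈ 0.206259 m east–west.

0.2 m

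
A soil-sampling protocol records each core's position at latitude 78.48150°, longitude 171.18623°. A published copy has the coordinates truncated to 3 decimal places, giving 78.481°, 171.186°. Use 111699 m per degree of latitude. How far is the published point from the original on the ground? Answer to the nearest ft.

The latitude changed by +0.00050° and the longitude by +0.00023°.
N–S: 0.00050° × 111699 m/° = 55.8495 m.
E–W at 78.481°: 0.00023° × 111699 × cos 78.481° = 0.00023 × 111699 × 0.1997 ≈ 5.13026 m.
Combined displacement = (55.8495² + 5.13026²)^½ ≈ 56.0846 m.
Converting: 56.0846 m × 3.2808 ft/m ≈ 184 ft.

184 ft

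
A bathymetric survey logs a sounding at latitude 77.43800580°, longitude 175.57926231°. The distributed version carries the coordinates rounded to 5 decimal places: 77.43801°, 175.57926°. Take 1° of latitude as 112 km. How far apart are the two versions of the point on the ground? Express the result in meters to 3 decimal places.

0.474 meters

Δlat = 77.43800580 − 77.43801 = -0.00000420°; Δlon = 175.57926231 − 175.57926 = +0.00000231°.
North–south shift: -0.00000420 × 112000 = -0.4704 m.
E–W at 77.438°: 0.00000231° × 112000 × cos 77.438° = 0.00000231 × 112000 × 0.2175 ≈ 0.0562705 m.
Distance: √(0.4704² + 0.0562705²) ≈ 0.473754 m.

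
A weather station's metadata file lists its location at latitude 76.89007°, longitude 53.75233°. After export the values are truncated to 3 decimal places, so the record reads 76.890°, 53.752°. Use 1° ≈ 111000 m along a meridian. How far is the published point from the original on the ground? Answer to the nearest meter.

The latitude changed by +0.00007° and the longitude by +0.00033°.
N–S: 0.00007° × 111000 m/° = 7.77 m.
East–west at this latitude: 0.00033° × 111000 × cos 76.89° ≈ 0.00033 × 25177.2 = 8.30846 m.
Combined displacement = (7.77² + 8.30846²)^½ ≈ 11.3756 m.

11 meters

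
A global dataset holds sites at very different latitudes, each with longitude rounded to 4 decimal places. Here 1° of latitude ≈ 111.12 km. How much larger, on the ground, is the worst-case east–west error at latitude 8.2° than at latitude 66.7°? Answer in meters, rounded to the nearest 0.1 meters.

Rounding to 4 decimal places leaves the longitude within ±5e-05° of the true value.
At 8.2°: 5e-05° × 111120 × cos 8.2° = 5e-05 × 111120 × 0.9898 ≈ 5.4992 m.
At 66.7°: 5e-05° × 111120 × cos 66.7° = 5e-05 × 111120 × 0.3955 ≈ 2.1977 m.
So the lower-latitude error exceeds the higher by 5.4992 − 2.1977 = 3.3015 m.

3.3 meters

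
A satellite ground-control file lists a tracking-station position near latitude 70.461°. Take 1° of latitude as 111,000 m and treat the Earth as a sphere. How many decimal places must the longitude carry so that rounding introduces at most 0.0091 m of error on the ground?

7

At 70.461° one degree of longitude covers 111000 × cos 70.461° ≈ 111000 × 0.3344 ≈ 37123.8 m.
Rounding to N decimal places gives at most 0.5 × 10⁻ᴺ degrees of error, i.e. 0.5 × 10⁻ᴺ × 37123.8 m.
Need 0.5 × 37123.8 × 10⁻ᴺ ≤ 0.0091 → 10⁻ᴺ ≤ 4.903e-07, so N ≥ 6.31.
At 6 places the error can reach 0.0186 m, but 7 places keeps it to 0.00186 m.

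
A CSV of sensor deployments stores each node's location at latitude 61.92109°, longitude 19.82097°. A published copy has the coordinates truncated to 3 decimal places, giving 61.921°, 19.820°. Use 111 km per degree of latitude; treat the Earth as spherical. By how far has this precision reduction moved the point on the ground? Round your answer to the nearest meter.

52 meters

The latitude changed by +0.00009° and the longitude by +0.00097°.
N–S: 0.00009° × 111000 m/° = 9.99 m.
E–W at 61.921°: 0.00097° × 111000 × cos 61.921° = 0.00097 × 111000 × 0.4707 ≈ 50.679 m.
Hypotenuse of the two orthogonal shifts: √(9.99² + 50.679²) = 51.6543 m.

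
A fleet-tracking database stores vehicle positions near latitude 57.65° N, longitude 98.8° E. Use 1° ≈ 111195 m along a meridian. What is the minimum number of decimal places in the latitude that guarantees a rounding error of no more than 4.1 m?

One degree of latitude covers 111195 m.
N decimal places → at most half a unit in the last place, 0.5 × 10⁻ᴺ° = 111195/2 × 10⁻ᴺ m.
Setting 55597.5 × 10⁻ᴺ ≤ 4.1 gives 10ᴺ ≥ 1.356e+04, i.e. N ≥ 4.13.
So 5 decimal places suffice (0.556 m); 4 would allow up to 5.56 m.

5 decimal places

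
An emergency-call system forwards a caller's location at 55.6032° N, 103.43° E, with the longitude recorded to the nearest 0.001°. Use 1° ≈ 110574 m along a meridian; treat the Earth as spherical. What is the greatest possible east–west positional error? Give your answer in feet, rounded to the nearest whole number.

Rounding to 3 decimal places leaves the longitude within ±0.0005° of the true value.
At latitude 55.6032° a degree of longitude spans 110574 m × cos 55.6032° = 110574 × 0.5649 ≈ 62465.6 m.
Maximum E–W displacement: 0.0005 × 62465.6 = 31.2328 m.
Converting: 31.2328 m × 3.2808 ft/m ≈ 102.47 ft.

102 feet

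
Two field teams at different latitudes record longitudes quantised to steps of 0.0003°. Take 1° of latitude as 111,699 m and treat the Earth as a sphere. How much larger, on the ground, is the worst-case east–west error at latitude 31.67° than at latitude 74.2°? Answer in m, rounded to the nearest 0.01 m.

With a 0.0003° grid the true value lies within half a step, ±0.0003°/2 = ±0.00015°, of the stored one.
At 31.67°: 0.00015° × 111699 × cos 31.67° = 0.00015 × 111699 × 0.8511 ≈ 14.26 m.
Error at 74.2° = 0.00015° × 111699 × cos 74.2° ≈ 16.755 × 0.2723 = 4.562 m.
So the lower-latitude error exceeds the higher by 14.26 − 4.562 = 9.6978 m.

9.70 m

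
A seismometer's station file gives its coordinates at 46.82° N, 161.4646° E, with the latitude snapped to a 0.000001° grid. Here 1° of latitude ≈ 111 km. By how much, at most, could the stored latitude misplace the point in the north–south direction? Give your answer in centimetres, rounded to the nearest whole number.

6 centimetres

With a 0.000001° grid the true value lies within half a step, ±0.000001°/2 = ±5e-07°, of the stored one.
So the N–S error is at most 5e-07 × 111000 = 0.0555 m.
That is 0.0555 m = 5.55 cm.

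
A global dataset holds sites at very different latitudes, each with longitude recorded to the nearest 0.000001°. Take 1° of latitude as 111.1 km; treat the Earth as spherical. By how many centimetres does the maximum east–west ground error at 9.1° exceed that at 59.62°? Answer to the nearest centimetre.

3 centimetres

Rounding to 6 decimal places leaves the longitude within ±5e-07° of the true value.
At 9.1°: 5e-07° × 111100 × cos 9.1° = 5e-07 × 111100 × 0.9874 ≈ 0.054851 m.
Error at 59.62° = 5e-07° × 111100 × cos 59.62° ≈ 0.05555 × 0.5057 = 0.028093 m.
Difference: 0.054851 − 0.028093 = 0.026757 m.
That is 0.0267574 m = 2.6757 cm.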